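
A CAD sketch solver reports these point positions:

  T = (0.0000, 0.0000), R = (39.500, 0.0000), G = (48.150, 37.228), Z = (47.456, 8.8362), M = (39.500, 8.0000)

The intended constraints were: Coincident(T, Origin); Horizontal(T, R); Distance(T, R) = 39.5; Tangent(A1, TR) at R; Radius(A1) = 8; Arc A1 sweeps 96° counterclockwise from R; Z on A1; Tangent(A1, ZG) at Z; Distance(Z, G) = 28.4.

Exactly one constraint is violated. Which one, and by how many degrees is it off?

Tangent(A1, ZG) at Z — off by 7.40°.

T = (0.00, 0.00) ✓; T.y = 0.00, R.y = 0.00 ✓; |TR| = 39.50 ✓; ∠(MR, RT) = 90.00° ✓; |MR| = 8.000 ✓; bearing(M→Z) − bearing(M→R) = 96.00° ✓; |MZ| = 8.000 ✓; ∠(MZ, ZG) = 97.40° ✗; |ZG| = 28.40 ✓.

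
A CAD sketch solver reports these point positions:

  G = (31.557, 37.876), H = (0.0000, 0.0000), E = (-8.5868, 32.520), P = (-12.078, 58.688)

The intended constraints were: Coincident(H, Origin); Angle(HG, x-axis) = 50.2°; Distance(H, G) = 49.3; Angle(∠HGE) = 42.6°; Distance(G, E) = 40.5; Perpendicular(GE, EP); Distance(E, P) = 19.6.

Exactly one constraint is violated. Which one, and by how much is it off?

Distance(E, P) = 19.6 — off by 6.80.

H = (0.00, 0.00) ✓; HG at 50.20° ✓; |HG| = 49.30 ✓; ∠HGE = 42.60° ✓; |GE| = 40.50 ✓; ∠(GE, EP) = 90.00° ✓; |EP| = 26.40 ✗.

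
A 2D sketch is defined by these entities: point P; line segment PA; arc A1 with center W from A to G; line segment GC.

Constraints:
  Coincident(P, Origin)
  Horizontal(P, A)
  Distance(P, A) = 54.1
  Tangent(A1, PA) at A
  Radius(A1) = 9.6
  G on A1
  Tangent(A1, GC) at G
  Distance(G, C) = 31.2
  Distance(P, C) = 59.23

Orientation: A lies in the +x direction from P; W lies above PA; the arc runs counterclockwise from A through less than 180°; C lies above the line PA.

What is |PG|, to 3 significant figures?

63.7

P is at the origin; P and A share the same y with |PA| = 54.1 and A on the +x side, so A = (54.1, 0.00). Since A1 is tangent to PA there, WA ⟂ PA, so W = A + (0, 9.6) = (54.1, 9.60). Since WG ⟂ GC (tangency), |WC| = √(9.6² + 31.2²) = 32.6 regardless of where G sits on A1. So C lies on both circle(P, 59.23) and circle(W, 32.6); the above-PA intersection is C = (43.3, 40.4). G is the foot of the tangent from C: G = (61.8, 15.3).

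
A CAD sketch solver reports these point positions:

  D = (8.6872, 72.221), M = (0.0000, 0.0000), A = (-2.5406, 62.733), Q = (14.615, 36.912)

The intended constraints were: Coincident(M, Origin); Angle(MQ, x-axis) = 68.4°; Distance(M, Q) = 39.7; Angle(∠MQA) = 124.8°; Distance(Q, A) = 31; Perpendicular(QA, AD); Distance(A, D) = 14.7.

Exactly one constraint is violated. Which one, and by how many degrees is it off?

Perpendicular(QA, AD) — off by 6.60°.

M = (0.00, 0.00) ✓; MQ at 68.40° ✓; |MQ| = 39.70 ✓; ∠MQA = 124.8° ✓; |QA| = 31.00 ✓; ∠(QA, AD) = 83.40° ✗; |AD| = 14.70 ✓.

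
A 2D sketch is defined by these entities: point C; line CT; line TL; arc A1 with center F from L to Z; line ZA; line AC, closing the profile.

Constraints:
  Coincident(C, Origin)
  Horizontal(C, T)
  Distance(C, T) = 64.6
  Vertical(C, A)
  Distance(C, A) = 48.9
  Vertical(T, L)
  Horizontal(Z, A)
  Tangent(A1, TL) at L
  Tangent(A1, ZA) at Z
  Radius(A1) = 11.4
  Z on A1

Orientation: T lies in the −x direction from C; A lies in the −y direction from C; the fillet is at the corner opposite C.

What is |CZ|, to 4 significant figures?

72.26

C is at the origin; C and T share the same y with |CT| = 64.6 and T on the −x side, so T = (-64.60, 0.000). CA is vertical with |CA| = 48.9 and A on the −y side, so A = (0.000, -48.90). The virtual corner opposite C is at (-64.60, -48.90). A1 meets TL tangentially, so FL is at right angles to TL and since A1 is tangent to ZA there, FZ ⟂ ZA, with radius 11.4, so the center F sits 11.4 in from both sides at F = (-53.20, -37.50). That places the tangent points at L = (-64.60, -37.50) on TL and Z = (-53.20, -48.90) on ZA. Then |CZ| = |Z − C| = 72.26.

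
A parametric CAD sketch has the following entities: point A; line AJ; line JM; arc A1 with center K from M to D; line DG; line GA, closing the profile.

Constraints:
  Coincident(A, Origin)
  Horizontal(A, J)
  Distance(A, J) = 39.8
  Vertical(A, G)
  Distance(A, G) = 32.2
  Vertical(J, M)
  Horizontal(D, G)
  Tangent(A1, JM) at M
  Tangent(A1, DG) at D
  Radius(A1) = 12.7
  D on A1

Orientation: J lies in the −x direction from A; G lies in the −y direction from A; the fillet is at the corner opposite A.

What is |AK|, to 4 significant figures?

33.39

A is at the origin; A and J share the same y with |AJ| = 39.8 and J on the −x side, so J = (-39.80, 0.000). AG is vertical with |AG| = 32.2 and G on the −y side, so G = (0.000, -32.20). The virtual corner opposite A is at (-39.80, -32.20). The tangent condition forces KM to be normal to JM and the tangent condition forces KD to be normal to DG, with radius 12.7, so the center K sits 12.7 in from both sides at K = (-27.10, -19.50). Then |AK| = |K − A| = 33.39.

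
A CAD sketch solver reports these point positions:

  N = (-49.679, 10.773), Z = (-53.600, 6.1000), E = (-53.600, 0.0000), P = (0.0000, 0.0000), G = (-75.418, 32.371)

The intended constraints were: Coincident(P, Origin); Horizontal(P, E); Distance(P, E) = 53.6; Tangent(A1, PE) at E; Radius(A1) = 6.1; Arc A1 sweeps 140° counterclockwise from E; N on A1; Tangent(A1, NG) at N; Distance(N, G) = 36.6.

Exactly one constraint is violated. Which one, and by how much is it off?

Distance(N, G) = 36.6 — off by 3.00.

P = (0.00, 0.00) ✓; P.y = 0.00, E.y = 0.00 ✓; |PE| = 53.60 ✓; ∠(ZE, EP) = 90.00° ✓; |ZE| = 6.100 ✓; bearing(Z→N) − bearing(Z→E) = 140.0° ✓; |ZN| = 6.100 ✓; ∠(ZN, NG) = 90.00° ✓; |NG| = 33.60 ✗.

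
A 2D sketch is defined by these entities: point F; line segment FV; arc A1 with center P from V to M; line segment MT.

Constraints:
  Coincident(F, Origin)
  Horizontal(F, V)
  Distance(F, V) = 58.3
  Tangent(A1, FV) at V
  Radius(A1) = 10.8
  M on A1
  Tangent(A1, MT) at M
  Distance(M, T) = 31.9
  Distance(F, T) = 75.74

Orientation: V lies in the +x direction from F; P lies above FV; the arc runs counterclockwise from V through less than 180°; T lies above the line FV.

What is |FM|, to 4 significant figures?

70.08

Checks: ∠(PV, VF) = 90.00° ✓; |PM| = 10.80 ✓; ∠(PM, MT) = 90.00° ✓; |MT| = 31.90 ✓; |FT| = 75.74 ✓.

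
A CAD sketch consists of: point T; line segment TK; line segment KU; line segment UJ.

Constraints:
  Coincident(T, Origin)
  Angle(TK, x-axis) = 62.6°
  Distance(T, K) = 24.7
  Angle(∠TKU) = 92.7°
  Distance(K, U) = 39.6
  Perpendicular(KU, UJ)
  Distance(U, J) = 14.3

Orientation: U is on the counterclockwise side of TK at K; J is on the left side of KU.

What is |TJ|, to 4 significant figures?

42.06

T is at the origin; TK runs at 62.6° with length 24.7, so K = 24.7·(cos 62.6°, sin 62.6°) = (11.37, 21.93). ∠TKU = 92.7°, so KU runs at 62.6° + (180° − 92.7°) = 149.9° from the x-axis; with |KU| = 39.6, U = K + 39.6·(cos 149.9°, sin 149.9°) = (-22.89, 41.79). KU is perpendicular to UJ; with |UJ| = 14.3 on the left of KU, J = U + 14.3·(-0.5015, -0.8652) = (-30.06, 29.42). Then |TJ| = |J − T| = 42.06.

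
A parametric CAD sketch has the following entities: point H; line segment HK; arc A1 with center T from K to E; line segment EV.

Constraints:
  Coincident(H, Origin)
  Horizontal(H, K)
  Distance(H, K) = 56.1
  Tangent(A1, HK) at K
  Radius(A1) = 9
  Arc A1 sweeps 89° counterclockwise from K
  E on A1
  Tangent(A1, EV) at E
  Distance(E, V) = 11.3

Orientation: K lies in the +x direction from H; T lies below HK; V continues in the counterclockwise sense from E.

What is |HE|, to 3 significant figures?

47.9

H is at the origin; HK is horizontal with |HK| = 56.1 and K on the +x side, so K = (56.1, 0.00). Since A1 is tangent to HK there, TK ⟂ HK, so T = K + (0, -9) = (56.1, -9.00). On A1, K sits at bearing 90° from T; an 89° counterclockwise sweep puts E at bearing 179°, so E = T + 9.0·(cos 179°, sin 179°) = (47.1, -8.84). Then |HE| = |E − H| = 47.9.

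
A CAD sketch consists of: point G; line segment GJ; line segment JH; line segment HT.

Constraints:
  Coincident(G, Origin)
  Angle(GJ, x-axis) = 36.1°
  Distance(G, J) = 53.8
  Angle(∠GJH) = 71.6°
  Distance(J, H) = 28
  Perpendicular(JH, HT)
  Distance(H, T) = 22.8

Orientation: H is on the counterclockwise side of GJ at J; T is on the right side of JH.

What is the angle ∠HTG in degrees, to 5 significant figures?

8.4857°

∠GJH = 71.6°, so JH runs at 36.1° + (180° − 71.6°) = 144.50° from the x-axis; with |JH| = 28.0, H = J + 28.0·(cos 144.50°, sin 144.50°) = (20.675, 47.958). The perpendicularity gives HT at right angles to JH; with |HT| = 22.8 on the right of JH, T = H + 22.8·(0.58070, 0.81412) = (33.915, 66.520). Then cos ∠HTG = TH·TG / (|TH||TG|), giving 8.4857°.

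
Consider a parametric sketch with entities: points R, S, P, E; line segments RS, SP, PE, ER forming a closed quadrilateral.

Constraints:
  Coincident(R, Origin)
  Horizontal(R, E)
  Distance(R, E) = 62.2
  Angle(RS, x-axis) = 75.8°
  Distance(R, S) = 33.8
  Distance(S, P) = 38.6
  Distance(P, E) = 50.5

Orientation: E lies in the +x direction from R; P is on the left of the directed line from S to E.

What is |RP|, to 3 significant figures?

64.6

R is at the origin; R and E share the same y with |RE| = 62.2 and E in +x, so E = (62.2, 0). RS runs at 75.8° with |RS| = 33.8, so S = (8.29, 32.8). P is determined by |SP| = 38.6 and |PE| = 50.5 together: it lies at the intersection of circle(S, 38.6) and circle(E, 50.5). With |SE| = 63.1, the foot of the radical line on SE is 23.1 from S and the perpendicular offset is √(38.6² − 23.1²) = 30.9. Taking the left-of-SE solution: P = (44.1, 47.1).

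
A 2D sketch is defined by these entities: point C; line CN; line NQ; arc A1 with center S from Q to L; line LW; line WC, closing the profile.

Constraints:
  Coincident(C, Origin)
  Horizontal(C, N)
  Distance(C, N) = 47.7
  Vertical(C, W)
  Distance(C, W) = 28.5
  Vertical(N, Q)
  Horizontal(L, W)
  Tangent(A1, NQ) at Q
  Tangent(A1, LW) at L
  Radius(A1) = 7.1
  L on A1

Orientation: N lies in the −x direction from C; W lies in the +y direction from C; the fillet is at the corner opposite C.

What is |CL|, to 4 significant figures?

49.60

C is at the origin; CN is horizontal with |CN| = 47.7 and N on the −x side, so N = (-47.70, 0.000). CW is vertical with |CW| = 28.5 and W on the +y side, so W = (0.000, 28.50). The virtual corner opposite C is at (-47.70, 28.50). A1 meets NQ tangentially, so SQ is at right angles to NQ and since A1 is tangent to LW there, SL ⟂ LW, with radius 7.1, so the center S sits 7.1 in from both sides at S = (-40.60, 21.40). That places the tangent points at Q = (-47.70, 21.40) on NQ and L = (-40.60, 28.50) on LW. Then |CL| = |L − C| = 49.60.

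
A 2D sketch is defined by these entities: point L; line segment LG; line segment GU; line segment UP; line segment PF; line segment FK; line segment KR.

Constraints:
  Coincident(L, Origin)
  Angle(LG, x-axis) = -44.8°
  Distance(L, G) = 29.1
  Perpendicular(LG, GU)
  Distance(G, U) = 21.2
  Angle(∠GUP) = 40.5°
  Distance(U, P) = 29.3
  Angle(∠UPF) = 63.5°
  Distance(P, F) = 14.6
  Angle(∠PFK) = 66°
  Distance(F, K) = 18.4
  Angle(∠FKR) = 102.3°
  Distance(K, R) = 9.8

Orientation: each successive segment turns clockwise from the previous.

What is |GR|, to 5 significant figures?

22.625

L is at the origin; LG runs at -44.8° with length 29.1, so G = (20.649, -20.505). LG is perpendicular to GU, so GU runs at -134.80°; with |GU| = 21.2, U = (5.7103, -35.548). ∠GUP = 40.5° gives UP at 85.700° from the x-axis; with |UP| = 29.3, P = (7.9071, -6.3302). ∠UPF = 63.5° gives PF at -30.800° from the x-axis; with |PF| = 14.6, F = (20.448, -13.806). ∠PFK = 66.0° gives FK at -144.80° from the x-axis; with |FK| = 18.4, K = (5.4125, -24.412). ∠FKR = 102.3° gives KR at 137.50° from the x-axis; with |KR| = 9.8, R = (-1.8128, -17.792). Then |GR| = |R − G| = 22.625.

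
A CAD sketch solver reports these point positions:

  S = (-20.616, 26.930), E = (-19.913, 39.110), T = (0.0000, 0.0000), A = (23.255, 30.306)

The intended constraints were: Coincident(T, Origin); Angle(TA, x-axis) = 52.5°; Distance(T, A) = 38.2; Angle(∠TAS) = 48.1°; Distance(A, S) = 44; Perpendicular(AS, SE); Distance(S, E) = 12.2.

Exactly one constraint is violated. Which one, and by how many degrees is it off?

Perpendicular(AS, SE) — off by 7.70°.

T = (0.00, 0.00) ✓; TA at 52.50° ✓; |TA| = 38.20 ✓; ∠TAS = 48.10° ✓; |AS| = 44.00 ✓; ∠(AS, SE) = 97.70° ✗; |SE| = 12.20 ✓.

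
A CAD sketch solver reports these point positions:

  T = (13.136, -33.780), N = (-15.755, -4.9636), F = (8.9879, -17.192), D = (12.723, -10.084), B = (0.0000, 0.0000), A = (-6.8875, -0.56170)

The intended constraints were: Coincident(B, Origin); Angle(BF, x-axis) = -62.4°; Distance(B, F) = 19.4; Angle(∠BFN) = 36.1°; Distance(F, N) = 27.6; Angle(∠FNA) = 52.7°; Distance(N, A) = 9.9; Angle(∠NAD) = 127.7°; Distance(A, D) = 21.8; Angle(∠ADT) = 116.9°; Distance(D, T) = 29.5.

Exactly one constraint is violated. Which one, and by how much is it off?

Distance(D, T) = 29.5 — off by 5.80.

B = (0.00, 0.00) ✓; BF at -62.40° ✓; |BF| = 19.40 ✓; ∠BFN = 36.10° ✓; |FN| = 27.60 ✓; ∠FNA = 52.70° ✓; |NA| = 9.900 ✓; ∠NAD = 127.7° ✓; |AD| = 21.80 ✓; ∠ADT = 116.9° ✓; |DT| = 23.70 ✗.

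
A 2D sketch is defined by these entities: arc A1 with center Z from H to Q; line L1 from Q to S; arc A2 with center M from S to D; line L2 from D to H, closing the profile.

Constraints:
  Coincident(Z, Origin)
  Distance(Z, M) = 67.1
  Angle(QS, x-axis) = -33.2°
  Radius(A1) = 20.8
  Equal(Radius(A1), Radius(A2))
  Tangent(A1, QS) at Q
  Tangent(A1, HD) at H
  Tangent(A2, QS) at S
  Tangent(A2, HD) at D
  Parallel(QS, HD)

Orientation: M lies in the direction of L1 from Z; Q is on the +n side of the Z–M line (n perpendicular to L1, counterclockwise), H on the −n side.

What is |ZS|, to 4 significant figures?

70.25

The slot axis is L1's direction at -33.2°, so u = (cos -33.2°, sin -33.2°) = (0.8368, -0.5476) and n = (−sin -33.2°, cos -33.2°) = (0.5476, 0.8368). Z is at the origin and M lies 67.1 along u from Z, so M = 67.1·u = (56.15, -36.74). Tangency of A1 to both parallel lines with radius 20.8 puts Q and H at Z ± 20.8·n: Q = (11.39, 17.40), H = (-11.39, -17.40). Equal radii place S and D the same way about M: S = M + 20.8·n = (67.54, -19.34), D = M − 20.8·n = (44.76, -54.15). Then |ZS| = |S − Z| = 70.25.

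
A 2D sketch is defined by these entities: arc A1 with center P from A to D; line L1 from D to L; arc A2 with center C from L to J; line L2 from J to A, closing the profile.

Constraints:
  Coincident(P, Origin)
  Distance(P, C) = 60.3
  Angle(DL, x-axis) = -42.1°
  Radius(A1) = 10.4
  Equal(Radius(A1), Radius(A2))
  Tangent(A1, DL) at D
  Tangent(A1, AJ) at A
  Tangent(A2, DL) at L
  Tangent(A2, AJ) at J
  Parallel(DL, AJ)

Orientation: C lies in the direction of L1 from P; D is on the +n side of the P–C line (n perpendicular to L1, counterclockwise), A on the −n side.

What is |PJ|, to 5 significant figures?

61.190

Tangency of A1 to both parallel lines with radius 10.4 puts D and A at P ± 10.4·n: D = (6.9724, 7.7165), A = (-6.9724, -7.7165). Equal radii place L and J the same way about C: L = C + 10.4·n = (51.714, -32.710), J = C − 10.4·n = (37.769, -48.143). Then |PJ| = |J − P| = 61.190.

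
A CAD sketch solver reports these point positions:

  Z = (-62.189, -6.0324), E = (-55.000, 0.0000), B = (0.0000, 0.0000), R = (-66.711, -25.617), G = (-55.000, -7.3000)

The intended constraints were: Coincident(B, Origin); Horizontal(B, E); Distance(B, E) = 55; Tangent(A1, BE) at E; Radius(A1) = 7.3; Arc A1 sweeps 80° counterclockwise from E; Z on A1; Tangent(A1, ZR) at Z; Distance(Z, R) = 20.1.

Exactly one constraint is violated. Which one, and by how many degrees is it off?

Tangent(A1, ZR) at Z — off by 3.00°.

B = (0.00, 0.00) ✓; B.y = 0.00, E.y = 0.00 ✓; |BE| = 55.00 ✓; ∠(GE, EB) = 90.00° ✓; |GE| = 7.300 ✓; bearing(G→Z) − bearing(G→E) = 80.00° ✓; |GZ| = 7.300 ✓; ∠(GZ, ZR) = 93.00° ✗; |ZR| = 20.10 ✓.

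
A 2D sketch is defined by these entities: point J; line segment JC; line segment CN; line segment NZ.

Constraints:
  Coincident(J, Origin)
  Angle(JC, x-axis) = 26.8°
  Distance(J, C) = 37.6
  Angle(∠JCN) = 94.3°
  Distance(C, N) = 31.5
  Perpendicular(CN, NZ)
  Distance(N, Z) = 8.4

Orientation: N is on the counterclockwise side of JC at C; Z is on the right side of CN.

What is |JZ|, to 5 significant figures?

57.307

J is at the origin; JC runs at 26.8° with length 37.6, so C = 37.6·(cos 26.8°, sin 26.8°) = (33.561, 16.953). ∠JCN = 94.3°, so CN runs at 26.8° + (180° − 94.3°) = 112.50° from the x-axis; with |CN| = 31.5, N = C + 31.5·(cos 112.50°, sin 112.50°) = (21.507, 46.055). CN is perpendicular to NZ; with |NZ| = 8.4 on the right of CN, Z = N + 8.4·(0.92388, 0.38268) = (29.267, 49.270). Then |JZ| = |Z − J| = 57.307.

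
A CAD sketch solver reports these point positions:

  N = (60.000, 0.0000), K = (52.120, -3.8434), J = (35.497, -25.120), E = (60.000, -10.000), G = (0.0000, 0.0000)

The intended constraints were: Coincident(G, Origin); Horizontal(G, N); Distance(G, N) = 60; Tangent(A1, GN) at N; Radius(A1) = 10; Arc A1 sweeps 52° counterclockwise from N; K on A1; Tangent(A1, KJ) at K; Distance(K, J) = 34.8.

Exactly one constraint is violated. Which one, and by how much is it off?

Distance(K, J) = 34.8 — off by 7.80.

G = (0.00, 0.00) ✓; G.y = 0.00, N.y = 0.00 ✓; |GN| = 60.00 ✓; ∠(EN, NG) = 90.00° ✓; |EN| = 10.00 ✓; bearing(E→K) − bearing(E→N) = 52.00° ✓; |EK| = 10.00 ✓; ∠(EK, KJ) = 90.00° ✓; |KJ| = 27.00 ✗.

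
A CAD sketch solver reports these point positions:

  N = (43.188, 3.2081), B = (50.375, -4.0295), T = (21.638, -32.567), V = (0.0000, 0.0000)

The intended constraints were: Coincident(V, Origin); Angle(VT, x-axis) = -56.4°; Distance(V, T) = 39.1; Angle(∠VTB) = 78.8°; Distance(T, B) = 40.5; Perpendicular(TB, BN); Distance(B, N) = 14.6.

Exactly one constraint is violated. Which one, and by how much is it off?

Distance(B, N) = 14.6 — off by 4.40.

V = (0.00, 0.00) ✓; VT at -56.40° ✓; |VT| = 39.10 ✓; ∠VTB = 78.80° ✓; |TB| = 40.50 ✓; ∠(TB, BN) = 90.00° ✓; |BN| = 10.20 ✗.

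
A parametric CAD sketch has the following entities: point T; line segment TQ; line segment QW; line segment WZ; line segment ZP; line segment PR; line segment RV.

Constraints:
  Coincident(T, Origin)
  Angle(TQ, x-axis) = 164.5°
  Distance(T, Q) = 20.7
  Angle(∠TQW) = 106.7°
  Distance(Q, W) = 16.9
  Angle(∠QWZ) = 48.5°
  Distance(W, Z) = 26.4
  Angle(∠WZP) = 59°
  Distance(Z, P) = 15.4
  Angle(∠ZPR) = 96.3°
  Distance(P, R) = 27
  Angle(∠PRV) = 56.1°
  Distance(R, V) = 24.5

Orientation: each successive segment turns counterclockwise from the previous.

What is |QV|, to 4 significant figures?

23.79

T is at the origin; TQ runs at 164.5° with length 20.7, so Q = (-19.95, 5.532). ∠TQW = 106.7° gives QW at -122.2° from the x-axis; with |QW| = 16.9, W = (-28.95, -8.769). ∠QWZ = 48.5° gives WZ at 9.300° from the x-axis; with |WZ| = 26.4, Z = (-2.900, -4.502). ∠WZP = 59.0° gives ZP at 130.3° from the x-axis; with |ZP| = 15.4, P = (-12.86, 7.243). ∠ZPR = 96.3° gives PR at -146.0° from the x-axis; with |PR| = 27.0, R = (-35.24, -7.856). ∠PRV = 56.1° gives RV at -22.10° from the x-axis; with |RV| = 24.5, V = (-12.54, -17.07). Then |QV| = |V − Q| = 23.79.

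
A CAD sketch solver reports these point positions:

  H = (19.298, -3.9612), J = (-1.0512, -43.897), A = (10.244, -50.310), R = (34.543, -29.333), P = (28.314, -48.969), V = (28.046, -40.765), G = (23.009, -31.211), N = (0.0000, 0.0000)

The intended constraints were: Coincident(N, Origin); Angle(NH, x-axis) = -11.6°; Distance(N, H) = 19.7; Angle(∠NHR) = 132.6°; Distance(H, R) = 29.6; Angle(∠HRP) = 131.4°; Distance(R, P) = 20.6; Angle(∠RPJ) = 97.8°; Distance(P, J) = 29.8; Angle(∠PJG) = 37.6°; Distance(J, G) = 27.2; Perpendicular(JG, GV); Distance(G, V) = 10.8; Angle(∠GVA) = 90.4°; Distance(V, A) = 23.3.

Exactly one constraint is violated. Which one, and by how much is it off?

Distance(V, A) = 23.3 — off by 3.10.

N = (0.00, 0.00) ✓; NH at -11.60° ✓; |NH| = 19.70 ✓; ∠NHR = 132.6° ✓; |HR| = 29.60 ✓; ∠HRP = 131.4° ✓; |RP| = 20.60 ✓; ∠RPJ = 97.80° ✓; |PJ| = 29.80 ✓; ∠PJG = 37.60° ✓; |JG| = 27.20 ✓; ∠(JG, GV) = 90.00° ✓; |GV| = 10.80 ✓; ∠GVA = 90.40° ✓; |VA| = 20.20 ✗.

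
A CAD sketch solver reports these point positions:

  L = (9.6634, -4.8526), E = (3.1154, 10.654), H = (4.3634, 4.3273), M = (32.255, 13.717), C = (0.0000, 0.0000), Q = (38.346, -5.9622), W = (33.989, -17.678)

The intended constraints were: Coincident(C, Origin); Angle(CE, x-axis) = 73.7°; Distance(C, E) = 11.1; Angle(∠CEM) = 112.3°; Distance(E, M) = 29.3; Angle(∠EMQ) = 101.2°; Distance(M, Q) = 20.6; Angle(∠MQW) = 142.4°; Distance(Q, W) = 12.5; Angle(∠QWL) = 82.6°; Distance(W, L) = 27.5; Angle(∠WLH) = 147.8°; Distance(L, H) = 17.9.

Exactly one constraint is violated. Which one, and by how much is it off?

Distance(L, H) = 17.9 — off by 7.30.

C = (0.00, 0.00) ✓; CE at 73.70° ✓; |CE| = 11.10 ✓; ∠CEM = 112.3° ✓; |EM| = 29.30 ✓; ∠EMQ = 101.2° ✓; |MQ| = 20.60 ✓; ∠MQW = 142.4° ✓; |QW| = 12.50 ✓; ∠QWL = 82.60° ✓; |WL| = 27.50 ✓; ∠WLH = 147.8° ✓; |LH| = 10.60 ✗.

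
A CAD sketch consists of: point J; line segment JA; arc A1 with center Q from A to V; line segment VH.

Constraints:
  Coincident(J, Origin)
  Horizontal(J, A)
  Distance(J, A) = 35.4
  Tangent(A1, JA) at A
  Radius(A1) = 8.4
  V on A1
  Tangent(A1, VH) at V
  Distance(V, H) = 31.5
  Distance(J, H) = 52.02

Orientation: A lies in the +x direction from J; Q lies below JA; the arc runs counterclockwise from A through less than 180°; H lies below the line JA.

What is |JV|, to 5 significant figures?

28.815

J is at the origin; JA is horizontal with |JA| = 35.4 and A on the +x side, so A = (35.400, 0.0000). A1 meets JA tangentially, so QA is at right angles to JA, so Q = A + (0, -8.4) = (35.400, -8.4000). Since QV ⟂ VH (tangency), |QH| = √(8.4² + 31.5²) = 32.601 regardless of where V sits on A1. So H lies on both circle(J, 52.02) and circle(Q, 32.601); the below-JA intersection is H = (32.215, -40.845). V is the foot of the tangent from H: V = (27.111, -9.7610).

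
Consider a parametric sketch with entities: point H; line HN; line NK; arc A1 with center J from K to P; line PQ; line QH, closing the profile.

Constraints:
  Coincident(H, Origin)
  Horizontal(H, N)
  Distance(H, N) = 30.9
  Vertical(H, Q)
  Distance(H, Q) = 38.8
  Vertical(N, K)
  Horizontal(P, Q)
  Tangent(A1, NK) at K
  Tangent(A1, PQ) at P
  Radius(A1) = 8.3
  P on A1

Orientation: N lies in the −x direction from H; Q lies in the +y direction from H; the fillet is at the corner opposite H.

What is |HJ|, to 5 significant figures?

37.961

HQ is vertical with |HQ| = 38.8 and Q on the +y side, so Q = (0.0000, 38.800). The virtual corner opposite H is at (-30.900, 38.800). A1 meets NK tangentially, so JK is at right angles to NK and tangency of A1 to PQ means the radius JP is perpendicular to PQ, with radius 8.3, so the center J sits 8.3 in from both sides at J = (-22.600, 30.500). Then |HJ| = |J − H| = 37.961.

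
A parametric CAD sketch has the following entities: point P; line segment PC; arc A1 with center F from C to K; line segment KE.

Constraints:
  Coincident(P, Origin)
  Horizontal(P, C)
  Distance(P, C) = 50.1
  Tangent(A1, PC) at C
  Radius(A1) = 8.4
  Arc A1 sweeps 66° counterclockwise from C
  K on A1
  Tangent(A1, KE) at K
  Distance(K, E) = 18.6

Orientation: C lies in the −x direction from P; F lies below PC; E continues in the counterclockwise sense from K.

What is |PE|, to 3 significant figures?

68.9

On A1, C sits at bearing 90° from F; a 66° counterclockwise sweep puts K at bearing 156°, so K = F + 8.4·(cos 156°, sin 156°) = (-57.8, -4.98). Since A1 is tangent to KE there, FK ⟂ KE, so KE runs along (−sin 156°, cos 156°); with |KE| = 18.6, E = (-65.3, -22.0). Then |PE| = |E − P| = 68.9.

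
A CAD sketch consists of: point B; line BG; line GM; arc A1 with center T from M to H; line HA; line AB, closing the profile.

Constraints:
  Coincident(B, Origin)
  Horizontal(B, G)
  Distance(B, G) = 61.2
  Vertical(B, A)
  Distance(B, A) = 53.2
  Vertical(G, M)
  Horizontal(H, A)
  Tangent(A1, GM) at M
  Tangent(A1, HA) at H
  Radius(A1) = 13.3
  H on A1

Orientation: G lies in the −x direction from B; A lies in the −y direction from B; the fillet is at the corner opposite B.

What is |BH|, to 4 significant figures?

71.59

B is at the origin; B and G share the same y with |BG| = 61.2 and G on the −x side, so G = (-61.20, 0.000). B and A share the same x with |BA| = 53.2 and A on the −y side, so A = (0.000, -53.20). The virtual corner opposite B is at (-61.20, -53.20). The tangent condition forces TM to be normal to GM and tangency of A1 to HA means the radius TH is perpendicular to HA, with radius 13.3, so the center T sits 13.3 in from both sides at T = (-47.90, -39.90). That places the tangent points at M = (-61.20, -39.90) on GM and H = (-47.90, -53.20) on HA. Then |BH| = |H − B| = 71.59.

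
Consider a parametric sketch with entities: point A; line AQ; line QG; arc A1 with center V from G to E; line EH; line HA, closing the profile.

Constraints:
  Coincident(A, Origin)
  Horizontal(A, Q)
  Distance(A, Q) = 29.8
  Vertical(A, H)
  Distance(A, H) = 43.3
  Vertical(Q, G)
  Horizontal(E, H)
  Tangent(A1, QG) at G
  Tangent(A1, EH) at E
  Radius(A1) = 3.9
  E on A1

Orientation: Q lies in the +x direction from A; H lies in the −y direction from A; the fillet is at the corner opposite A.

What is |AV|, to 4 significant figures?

47.15

A is at the origin; AQ is horizontal with |AQ| = 29.8 and Q on the +x side, so Q = (29.80, 0.000). AH is vertical with |AH| = 43.3 and H on the −y side, so H = (0.000, -43.30). The virtual corner opposite A is at (29.80, -43.30). A1 meets QG tangentially, so VG is at right angles to QG and since A1 is tangent to EH there, VE ⟂ EH, with radius 3.9, so the center V sits 3.9 in from both sides at V = (25.90, -39.40). Then |AV| = |V − A| = 47.15.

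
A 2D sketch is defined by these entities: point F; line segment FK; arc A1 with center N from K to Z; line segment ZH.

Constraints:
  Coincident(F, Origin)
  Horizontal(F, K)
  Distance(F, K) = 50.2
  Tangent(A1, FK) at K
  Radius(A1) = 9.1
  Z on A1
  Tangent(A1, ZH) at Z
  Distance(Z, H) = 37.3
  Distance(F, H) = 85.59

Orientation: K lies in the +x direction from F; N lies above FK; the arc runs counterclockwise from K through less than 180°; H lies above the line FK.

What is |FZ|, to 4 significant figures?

58.07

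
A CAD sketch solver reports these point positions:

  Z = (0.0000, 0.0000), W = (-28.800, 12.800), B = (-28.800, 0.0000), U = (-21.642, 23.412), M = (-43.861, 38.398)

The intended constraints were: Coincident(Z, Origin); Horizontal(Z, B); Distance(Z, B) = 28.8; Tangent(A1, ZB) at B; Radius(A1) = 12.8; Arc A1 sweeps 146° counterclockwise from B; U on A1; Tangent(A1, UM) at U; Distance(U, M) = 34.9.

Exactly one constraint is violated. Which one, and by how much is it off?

Distance(U, M) = 34.9 — off by 8.10.

Z = (0.00, 0.00) ✓; Z.y = 0.00, B.y = 0.00 ✓; |ZB| = 28.80 ✓; ∠(WB, BZ) = 90.00° ✓; |WB| = 12.80 ✓; bearing(W→U) − bearing(W→B) = 146.0° ✓; |WU| = 12.80 ✓; ∠(WU, UM) = 90.00° ✓; |UM| = 26.80 ✗.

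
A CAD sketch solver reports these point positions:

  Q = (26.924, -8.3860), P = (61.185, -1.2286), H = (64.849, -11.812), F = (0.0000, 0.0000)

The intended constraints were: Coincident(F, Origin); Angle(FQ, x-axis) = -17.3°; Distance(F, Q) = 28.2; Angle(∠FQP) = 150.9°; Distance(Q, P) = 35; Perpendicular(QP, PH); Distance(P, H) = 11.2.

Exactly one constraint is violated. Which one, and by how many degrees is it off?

Perpendicular(QP, PH) — off by 7.30°.

F = (0.00, 0.00) ✓; FQ at -17.30° ✓; |FQ| = 28.20 ✓; ∠FQP = 150.9° ✓; |QP| = 35.00 ✓; ∠(QP, PH) = 82.70° ✗; |PH| = 11.20 ✓.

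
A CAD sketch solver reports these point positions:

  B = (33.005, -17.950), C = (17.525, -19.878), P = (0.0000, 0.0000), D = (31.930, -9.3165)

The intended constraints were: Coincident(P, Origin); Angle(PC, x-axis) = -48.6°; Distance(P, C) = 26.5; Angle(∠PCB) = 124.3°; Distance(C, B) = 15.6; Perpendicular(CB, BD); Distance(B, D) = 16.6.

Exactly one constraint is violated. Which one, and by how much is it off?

Distance(B, D) = 16.6 — off by 7.90.

P = (0.00, 0.00) ✓; PC at -48.60° ✓; |PC| = 26.50 ✓; ∠PCB = 124.3° ✓; |CB| = 15.60 ✓; ∠(CB, BD) = 90.00° ✓; |BD| = 8.700 ✗.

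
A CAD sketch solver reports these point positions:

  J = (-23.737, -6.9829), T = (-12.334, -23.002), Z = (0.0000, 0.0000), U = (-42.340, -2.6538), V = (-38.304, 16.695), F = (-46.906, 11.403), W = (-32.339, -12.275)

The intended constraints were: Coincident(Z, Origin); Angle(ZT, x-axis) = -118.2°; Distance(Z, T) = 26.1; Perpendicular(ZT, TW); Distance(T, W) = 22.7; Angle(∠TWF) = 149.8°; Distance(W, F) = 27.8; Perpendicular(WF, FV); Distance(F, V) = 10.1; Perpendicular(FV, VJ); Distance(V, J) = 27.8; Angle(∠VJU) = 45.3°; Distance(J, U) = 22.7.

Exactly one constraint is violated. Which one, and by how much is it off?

Distance(J, U) = 22.7 — off by 3.60.

Z = (0.00, 0.00) ✓; ZT at -118.2° ✓; |ZT| = 26.10 ✓; ∠(ZT, TW) = 90.00° ✓; |TW| = 22.70 ✓; ∠TWF = 149.8° ✓; |WF| = 27.80 ✓; ∠(WF, FV) = 90.00° ✓; |FV| = 10.10 ✓; ∠(FV, VJ) = 90.00° ✓; |VJ| = 27.80 ✓; ∠VJU = 45.30° ✓; |JU| = 19.10 ✗.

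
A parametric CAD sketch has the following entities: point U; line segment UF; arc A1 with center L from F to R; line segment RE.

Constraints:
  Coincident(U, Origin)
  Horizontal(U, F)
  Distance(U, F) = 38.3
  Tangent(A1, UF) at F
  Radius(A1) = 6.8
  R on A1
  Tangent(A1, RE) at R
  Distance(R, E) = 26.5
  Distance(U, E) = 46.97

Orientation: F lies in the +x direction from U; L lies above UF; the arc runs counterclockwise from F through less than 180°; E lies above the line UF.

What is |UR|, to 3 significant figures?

45.5

Checks: |LF| = 6.800 ✓; |LR| = 6.800 ✓; ∠(LR, RE) = 90.00° ✓; |RE| = 26.50 ✓; |UE| = 46.97 ✓.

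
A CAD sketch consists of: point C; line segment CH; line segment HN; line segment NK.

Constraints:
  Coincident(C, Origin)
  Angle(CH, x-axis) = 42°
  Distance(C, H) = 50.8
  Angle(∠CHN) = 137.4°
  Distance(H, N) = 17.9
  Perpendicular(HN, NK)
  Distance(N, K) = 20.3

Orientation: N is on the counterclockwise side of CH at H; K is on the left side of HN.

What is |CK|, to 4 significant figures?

57.06

C is at the origin; CH runs at 42.0° with length 50.8, so H = 50.8·(cos 42.0°, sin 42.0°) = (37.75, 33.99). ∠CHN = 137.4°, so HN runs at 42.0° + (180° − 137.4°) = 84.60° from the x-axis; with |HN| = 17.9, N = H + 17.9·(cos 84.60°, sin 84.60°) = (39.44, 51.81). HN is perpendicular to NK; with |NK| = 20.3 on the left of HN, K = N + 20.3·(-0.9956, 0.09411) = (19.23, 53.72). Then |CK| = |K − C| = 57.06.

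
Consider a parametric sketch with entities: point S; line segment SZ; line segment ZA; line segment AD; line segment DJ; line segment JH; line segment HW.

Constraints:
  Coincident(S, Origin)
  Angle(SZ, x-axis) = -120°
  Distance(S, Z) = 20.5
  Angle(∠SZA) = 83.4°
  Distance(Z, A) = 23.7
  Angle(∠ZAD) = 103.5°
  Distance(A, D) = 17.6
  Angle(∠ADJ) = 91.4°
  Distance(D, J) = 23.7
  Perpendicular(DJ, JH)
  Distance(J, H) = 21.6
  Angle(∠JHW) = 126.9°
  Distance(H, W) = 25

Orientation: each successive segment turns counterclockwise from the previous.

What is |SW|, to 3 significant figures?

39.7

S is at the origin; SZ runs at -120.0° with length 20.5, so Z = (-10.2, -17.8). ∠SZA = 83.4° gives ZA at -23.4° from the x-axis; with |ZA| = 23.7, A = (11.5, -27.2). ∠ZAD = 103.5° gives AD at 53.1° from the x-axis; with |AD| = 17.6, D = (22.1, -13.1). ∠ADJ = 91.4° gives DJ at 142° from the x-axis; with |DJ| = 23.7, J = (3.47, 1.60). DJ ⟂ JH, so JH runs at -128°; with |JH| = 21.6, H = (-9.92, -15.4). ∠JHW = 126.9° gives HW at -75.2° from the x-axis; with |HW| = 25.0, W = (-3.53, -39.5). Then |SW| = |W − S| = 39.7.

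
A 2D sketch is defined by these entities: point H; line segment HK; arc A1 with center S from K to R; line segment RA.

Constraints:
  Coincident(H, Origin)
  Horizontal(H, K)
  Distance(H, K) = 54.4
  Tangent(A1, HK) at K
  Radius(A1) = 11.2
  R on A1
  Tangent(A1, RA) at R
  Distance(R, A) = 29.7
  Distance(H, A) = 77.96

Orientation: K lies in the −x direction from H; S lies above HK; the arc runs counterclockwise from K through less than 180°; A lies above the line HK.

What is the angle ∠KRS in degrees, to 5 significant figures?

23.351°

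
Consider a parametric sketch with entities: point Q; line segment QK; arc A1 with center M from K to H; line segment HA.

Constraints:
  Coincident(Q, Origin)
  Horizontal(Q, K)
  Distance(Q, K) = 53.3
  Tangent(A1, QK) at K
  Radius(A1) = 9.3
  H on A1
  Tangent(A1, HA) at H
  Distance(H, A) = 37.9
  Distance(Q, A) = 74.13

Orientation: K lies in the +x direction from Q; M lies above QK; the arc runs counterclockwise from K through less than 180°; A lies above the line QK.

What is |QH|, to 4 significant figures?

63.40

Q is at the origin; Q and K share the same y with |QK| = 53.3 and K on the +x side, so K = (53.30, 0.000). The tangent condition forces MK to be normal to QK, so M = K + (0, 9.3) = (53.30, 9.300). Since MH ⟂ HA (tangency), |MA| = √(9.3² + 37.9²) = 39.02 regardless of where H sits on A1. So A lies on both circle(Q, 74.13) and circle(M, 39.02); the above-QK intersection is A = (56.31, 48.21). H is the foot of the tangent from A: H = (62.48, 10.81).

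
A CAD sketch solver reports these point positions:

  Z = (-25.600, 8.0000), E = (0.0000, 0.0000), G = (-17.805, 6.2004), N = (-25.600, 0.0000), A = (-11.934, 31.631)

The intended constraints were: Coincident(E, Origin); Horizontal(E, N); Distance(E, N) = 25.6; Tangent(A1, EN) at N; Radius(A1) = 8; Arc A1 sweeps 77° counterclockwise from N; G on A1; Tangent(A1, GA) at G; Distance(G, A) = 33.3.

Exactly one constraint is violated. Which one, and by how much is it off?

Distance(G, A) = 33.3 — off by 7.20.

E = (0.00, 0.00) ✓; E.y = 0.00, N.y = 0.00 ✓; |EN| = 25.60 ✓; ∠(ZN, NE) = 90.00° ✓; |ZN| = 8.000 ✓; bearing(Z→G) − bearing(Z→N) = 77.00° ✓; |ZG| = 8.000 ✓; ∠(ZG, GA) = 90.00° ✓; |GA| = 26.10 ✗.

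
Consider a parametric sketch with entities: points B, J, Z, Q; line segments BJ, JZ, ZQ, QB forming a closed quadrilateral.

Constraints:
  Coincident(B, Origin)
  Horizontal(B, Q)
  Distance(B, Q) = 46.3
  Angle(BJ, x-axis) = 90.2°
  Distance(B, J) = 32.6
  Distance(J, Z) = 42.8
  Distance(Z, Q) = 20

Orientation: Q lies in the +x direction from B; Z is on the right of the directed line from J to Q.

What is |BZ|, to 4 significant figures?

26.35

Checks: |JZ| = 42.80 ✓; |ZQ| = 20.00 ✓.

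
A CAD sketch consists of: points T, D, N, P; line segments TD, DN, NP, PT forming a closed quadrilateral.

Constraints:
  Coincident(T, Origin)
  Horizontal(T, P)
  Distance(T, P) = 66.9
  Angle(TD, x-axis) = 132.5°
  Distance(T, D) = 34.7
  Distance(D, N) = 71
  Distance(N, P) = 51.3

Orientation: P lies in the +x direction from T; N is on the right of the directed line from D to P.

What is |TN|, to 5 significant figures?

36.310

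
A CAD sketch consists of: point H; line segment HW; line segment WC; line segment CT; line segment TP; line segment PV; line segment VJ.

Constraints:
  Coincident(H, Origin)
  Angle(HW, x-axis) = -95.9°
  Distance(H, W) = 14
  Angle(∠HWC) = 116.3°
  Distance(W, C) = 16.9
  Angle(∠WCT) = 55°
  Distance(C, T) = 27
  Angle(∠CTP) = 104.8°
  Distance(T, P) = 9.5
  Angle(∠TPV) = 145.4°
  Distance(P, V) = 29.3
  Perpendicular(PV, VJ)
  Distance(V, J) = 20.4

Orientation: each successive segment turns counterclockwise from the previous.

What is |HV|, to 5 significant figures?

25.349

H is at the origin; HW runs at -95.9° with length 14.0, so W = (-1.4391, -13.926). ∠HWC = 116.3° gives WC at -32.200° from the x-axis; with |WC| = 16.9, C = (12.862, -22.931). ∠WCT = 55.0° gives CT at 92.800° from the x-axis; with |CT| = 27.0, T = (11.543, 4.0363). ∠CTP = 104.8° gives TP at 168.00° from the x-axis; with |TP| = 9.5, P = (2.2502, 6.0115). ∠TPV = 145.4° gives PV at -157.40° from the x-axis; with |PV| = 29.3, V = (-24.800, -5.2484). Then |HV| = |V − H| = 25.349.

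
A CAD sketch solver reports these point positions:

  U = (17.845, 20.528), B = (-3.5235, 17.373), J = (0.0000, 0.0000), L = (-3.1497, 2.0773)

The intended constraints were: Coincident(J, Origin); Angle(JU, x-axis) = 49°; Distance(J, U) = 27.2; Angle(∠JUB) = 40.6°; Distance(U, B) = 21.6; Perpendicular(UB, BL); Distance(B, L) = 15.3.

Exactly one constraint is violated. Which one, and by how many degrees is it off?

Perpendicular(UB, BL) — off by 7.00°.

J = (0.00, 0.00) ✓; JU at 49.00° ✓; |JU| = 27.20 ✓; ∠JUB = 40.60° ✓; |UB| = 21.60 ✓; ∠(UB, BL) = 83.00° ✗; |BL| = 15.30 ✓.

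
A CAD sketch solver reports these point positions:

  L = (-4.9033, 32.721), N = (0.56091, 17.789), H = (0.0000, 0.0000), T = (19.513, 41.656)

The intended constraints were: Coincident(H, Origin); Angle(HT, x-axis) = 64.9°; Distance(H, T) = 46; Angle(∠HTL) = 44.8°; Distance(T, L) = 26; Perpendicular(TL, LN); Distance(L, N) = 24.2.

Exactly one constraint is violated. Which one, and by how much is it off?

Distance(L, N) = 24.2 — off by 8.30.

H = (0.00, 0.00) ✓; HT at 64.90° ✓; |HT| = 46.00 ✓; ∠HTL = 44.80° ✓; |TL| = 26.00 ✓; ∠(TL, LN) = 90.00° ✓; |LN| = 15.90 ✗.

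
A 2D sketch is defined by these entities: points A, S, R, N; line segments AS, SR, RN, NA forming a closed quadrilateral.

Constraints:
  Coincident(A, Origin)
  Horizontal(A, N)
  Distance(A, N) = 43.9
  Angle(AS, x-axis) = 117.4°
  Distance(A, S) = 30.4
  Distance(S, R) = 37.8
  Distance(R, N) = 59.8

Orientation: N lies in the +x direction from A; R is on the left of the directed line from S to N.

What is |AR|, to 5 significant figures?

53.940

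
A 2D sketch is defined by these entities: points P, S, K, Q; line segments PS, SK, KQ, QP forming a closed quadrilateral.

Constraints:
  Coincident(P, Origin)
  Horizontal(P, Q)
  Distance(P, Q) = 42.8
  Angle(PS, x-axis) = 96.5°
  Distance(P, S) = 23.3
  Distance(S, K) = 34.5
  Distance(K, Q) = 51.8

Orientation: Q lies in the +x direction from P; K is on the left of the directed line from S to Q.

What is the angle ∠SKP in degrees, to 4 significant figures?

20.54°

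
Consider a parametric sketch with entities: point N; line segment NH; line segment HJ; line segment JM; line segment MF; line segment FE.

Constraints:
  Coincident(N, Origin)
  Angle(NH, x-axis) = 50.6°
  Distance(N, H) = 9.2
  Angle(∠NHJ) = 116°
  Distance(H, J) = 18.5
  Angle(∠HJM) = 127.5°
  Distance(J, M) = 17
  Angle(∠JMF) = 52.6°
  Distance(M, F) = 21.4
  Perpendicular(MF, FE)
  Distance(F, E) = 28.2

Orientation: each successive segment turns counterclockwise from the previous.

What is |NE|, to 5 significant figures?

25.635

N is at the origin; NH runs at 50.6° with length 9.2, so H = (5.8395, 7.1091). ∠NHJ = 116.0° gives HJ at 114.60° from the x-axis; with |HJ| = 18.5, J = (-1.8617, 23.930). ∠HJM = 127.5° gives JM at 167.10° from the x-axis; with |JM| = 17.0, M = (-18.433, 27.725). ∠JMF = 52.6° gives MF at -65.500° from the x-axis; with |MF| = 21.4, F = (-9.5582, 8.2521). The perpendicularity gives FE at right angles to MF, so FE runs at 24.500°; with |FE| = 28.2, E = (16.103, 19.946). Then |NE| = |E − N| = 25.635.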